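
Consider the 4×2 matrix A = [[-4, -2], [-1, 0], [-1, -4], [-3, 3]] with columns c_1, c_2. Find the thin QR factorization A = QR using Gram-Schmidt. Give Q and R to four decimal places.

Q = [[-0.7698, -0.2905], [-0.1925, 0.0208], [-0.1925, -0.7263], [-0.5774, 0.6226]], R = [[5.1962, 0.5774], [0.0000, 5.3541]]

c_1 = (-4, -1, -1, -3); ‖c_1‖ = 5.1962, so q_1 = (-0.7698, -0.1925, -0.1925, -0.5774).
q_1·c_2 = (-0.7698)·(-2) + (-0.1925)·0 + (-0.1925)·(-4) + (-0.5774)·3 = 0.5774.
u_2 = c_2 − 0.5774·q_1 = (-1.5556, 0.1111, -3.8889, 3.3333).
‖u_2‖ = 5.3541, so q_2 = (-0.2905, 0.0208, -0.7263, 0.6226).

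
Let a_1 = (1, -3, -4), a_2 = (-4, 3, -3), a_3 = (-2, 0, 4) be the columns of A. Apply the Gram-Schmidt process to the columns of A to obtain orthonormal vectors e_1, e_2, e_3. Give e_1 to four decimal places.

e_1 = (0.1961, -0.5883, -0.7845)

e_1 = a_1/‖a_1‖ = (1, -3, -4)/5.0990 = (0.1961, -0.5883, -0.7845).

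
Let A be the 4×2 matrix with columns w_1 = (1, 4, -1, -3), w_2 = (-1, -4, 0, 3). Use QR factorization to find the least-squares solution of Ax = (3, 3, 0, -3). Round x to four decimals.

x = (0.0000, -0.9231)

q_1 = w_1/‖w_1‖ = (1, 4, -1, -3)/5.1962 = (0.1925, 0.7698, -0.1925, -0.5774).
r_{12} = q_1·w_2 = -5.0037.
u_2 = w_2 + 5.0037·q_1 = (-0.0370, -0.1481, -0.9630, 0.1111).
‖u_2‖ = 0.9813, so q_2 = (-0.0377, -0.1510, -0.9813, 0.1132).
Qᵀb = (4.6188, -0.9058).
Back-substitute: x_2 = -0.9058/0.9813 = -0.9231.
x_1 = (4.6188 + 5.0037·(-0.9231))/5.1962 = 0.0000.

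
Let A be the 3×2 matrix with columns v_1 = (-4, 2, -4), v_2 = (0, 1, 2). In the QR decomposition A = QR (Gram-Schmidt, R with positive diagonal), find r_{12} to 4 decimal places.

r_{12} = -1.0000

v_1 = (-4, 2, -4); ‖v_1‖ = 6.0000, so q_1 = (-0.6667, 0.3333, -0.6667).
r_{12} = q_1·v_2 = -1.0000.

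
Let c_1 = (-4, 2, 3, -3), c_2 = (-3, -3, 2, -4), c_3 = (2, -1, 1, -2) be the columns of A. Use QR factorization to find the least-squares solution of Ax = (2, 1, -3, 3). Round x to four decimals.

x = (-0.3897, -0.3980, -0.3603)

c_1 = (-4, 2, 3, -3); ‖c_1‖ = 6.1644, so q_1 = (-0.6489, 0.3244, 0.4867, -0.4867).
q_1·c_2 = (-0.6489)·(-3) + 0.3244·(-3) + 0.4867·2 + (-0.4867)·(-4) = 3.8933.
u_2 = c_2 − 3.8933·q_1 = (-0.4737, -4.2632, 0.1053, -2.1053).
‖u_2‖ = 4.7793, so q_2 = (-0.0991, -0.8920, 0.0220, -0.4405).
q_1·c_3 = (-0.6489)·2 + 0.3244·(-1) + 0.4867·1 + (-0.4867)·(-2) = -0.1622; q_2·c_3 = (-0.0991)·2 + (-0.8920)·(-1) + 0.0220·1 + (-0.4405)·(-2) = 1.5968.
u_3 = c_3 + 0.1622·q_1 − 1.5968·q_2 = (2.0530, 0.4770, 1.0438, -1.3756).
‖u_3‖ = 2.7247, so q_3 = (0.7535, 0.1751, 0.3831, -0.5049).
Qᵀb = (-3.8933, -2.4778, -0.9818).
Back-substitute: x_3 = -0.9818/2.7247 = -0.3603.
x_2 = (-2.4778 − 1.5968·(-0.3603))/4.7793 = -0.3980.
x_1 = (-3.8933 − 3.8933·(-0.3980) + 0.1622·(-0.3603))/6.1644 = -0.3897.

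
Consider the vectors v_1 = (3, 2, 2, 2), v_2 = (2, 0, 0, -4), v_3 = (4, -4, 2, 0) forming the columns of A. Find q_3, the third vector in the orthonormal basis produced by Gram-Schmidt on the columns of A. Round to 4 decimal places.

v_1 = (3, 2, 2, 2); ‖v_1‖ = 4.5826, so q_1 = (0.6547, 0.4364, 0.4364, 0.4364).
q_1·v_2 = 0.6547·2 + 0.4364·0 + 0.4364·0 + 0.4364·(-4) = -0.4364.
u_2 = v_2 + 0.4364·q_1 = (2.2857, 0.1905, 0.1905, -3.8095).
‖u_2‖ = 4.4508, so q_2 = (0.5136, 0.0428, 0.0428, -0.8559).
q_1·v_3 = 0.6547·4 + 0.4364·(-4) + 0.4364·2 + 0.4364·0 = 1.7457; q_2·v_3 = 0.5136·4 + 0.0428·(-4) + 0.0428·2 + (-0.8559)·0 = 1.9686.
u_3 = v_3 − 1.7457·q_1 − 1.9686·q_2 = (1.8462, -4.8462, 1.1538, 0.9231).
‖u_3‖ = 5.3923, so q_3 = (0.3424, -0.8987, 0.2140, 0.1712).

q_3 = (0.3424, -0.8987, 0.2140, 0.1712)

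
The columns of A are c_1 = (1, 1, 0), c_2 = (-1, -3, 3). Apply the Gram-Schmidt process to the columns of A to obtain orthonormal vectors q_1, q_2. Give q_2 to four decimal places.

c_1 = (1, 1, 0); ‖c_1‖ = 1.4142, so q_1 = (0.7071, 0.7071, 0.0000).
q_1·c_2 = 0.7071·(-1) + 0.7071·(-3) + 0.0000·3 = -2.8284.
u_2 = c_2 + 2.8284·q_1 = (1.0000, -1.0000, 3.0000).
‖u_2‖ = 3.3166, so q_2 = (0.3015, -0.3015, 0.9045).

q_2 = (0.3015, -0.3015, 0.9045)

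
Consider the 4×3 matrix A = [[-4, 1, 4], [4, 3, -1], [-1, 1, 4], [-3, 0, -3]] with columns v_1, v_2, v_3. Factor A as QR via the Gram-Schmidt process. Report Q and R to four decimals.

v_1 = (-4, 4, -1, -3); ‖v_1‖ = 6.4807, so e_1 = (-0.6172, 0.6172, -0.1543, -0.4629).
e_1·v_2 = (-0.6172)·1 + 0.6172·3 + (-0.1543)·1 + (-0.4629)·0 = 1.0801.
u_2 = v_2 − 1.0801·e_1 = (1.6667, 2.3333, 1.1667, 0.5000).
‖u_2‖ = 3.1358, so e_2 = (0.5315, 0.7441, 0.3720, 0.1594).
e_1·v_3 = (-0.6172)·4 + 0.6172·(-1) + (-0.1543)·4 + (-0.4629)·(-3) = -2.3146; e_2·v_3 = 0.5315·4 + 0.7441·(-1) + 0.3720·4 + 0.1594·(-3) = 2.3917.
u_3 = v_3 + 2.3146·e_1 − 2.3917·e_2 = (1.3002, -1.3511, 2.7530, -4.4528).
‖u_3‖ = 5.5608, so e_3 = (0.2338, -0.2430, 0.4951, -0.8007).

Q = [[-0.6172, 0.5315, 0.2338], [0.6172, 0.7441, -0.2430], [-0.1543, 0.3720, 0.4951], [-0.4629, 0.1594, -0.8007]], R = [[6.4807, 1.0801, -2.3146], [0.0000, 3.1358, 2.3917], [0.0000, 0.0000, 5.5608]]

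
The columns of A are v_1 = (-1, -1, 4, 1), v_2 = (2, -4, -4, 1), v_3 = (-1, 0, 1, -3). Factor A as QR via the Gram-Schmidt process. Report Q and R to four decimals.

v_1 = (-1, -1, 4, 1); ‖v_1‖ = 4.3589, so q_1 = (-0.2294, -0.2294, 0.9177, 0.2294).
q_1·v_2 = (-0.2294)·2 + (-0.2294)·(-4) + 0.9177·(-4) + 0.2294·1 = -2.9824.
u_2 = v_2 + 2.9824·q_1 = (1.3158, -4.6842, -1.2632, 1.6842).
‖u_2‖ = 5.3014, so q_2 = (0.2482, -0.8836, -0.2383, 0.3177).
q_1·v_3 = (-0.2294)·(-1) + (-0.2294)·0 + 0.9177·1 + 0.2294·(-3) = 0.4588; q_2·v_3 = 0.2482·(-1) + (-0.8836)·0 + (-0.2383)·1 + 0.3177·(-3) = -1.4395.
u_3 = v_3 − 0.4588·q_1 + 1.4395·q_2 = (-0.5375, -1.1667, 0.2360, -2.6479).
‖u_3‖ = 2.9525, so q_3 = (-0.1820, -0.3951, 0.0799, -0.8968).

Q = [[-0.2294, 0.2482, -0.1820], [-0.2294, -0.8836, -0.3951], [0.9177, -0.2383, 0.0799], [0.2294, 0.3177, -0.8968]], R = [[4.3589, -2.9824, 0.4588], [0.0000, 5.3014, -1.4395], [0.0000, 0.0000, 2.9525]]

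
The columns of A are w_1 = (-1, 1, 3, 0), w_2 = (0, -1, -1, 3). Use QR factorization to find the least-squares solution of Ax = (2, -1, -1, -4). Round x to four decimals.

w_1 = (-1, 1, 3, 0); ‖w_1‖ = 3.3166, so e_1 = (-0.3015, 0.3015, 0.9045, 0.0000).
e_1·w_2 = (-0.3015)·0 + 0.3015·(-1) + 0.9045·(-1) + 0.0000·3 = -1.2060.
u_2 = w_2 + 1.2060·e_1 = (-0.3636, -0.6364, 0.0909, 3.0000).
‖u_2‖ = 3.0896, so e_2 = (-0.1177, -0.2060, 0.0294, 0.9710).
Qᵀb = (-1.8091, -3.9429).
Back-substitute: x_2 = -3.9429/3.0896 = -1.2762.
x_1 = (-1.8091 + 1.2060·(-1.2762))/3.3166 = -1.0095.

x = (-1.0095, -1.2762)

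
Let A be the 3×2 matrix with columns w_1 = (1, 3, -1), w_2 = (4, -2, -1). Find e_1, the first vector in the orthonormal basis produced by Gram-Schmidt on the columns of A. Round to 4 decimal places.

e_1 = (0.3015, 0.9045, -0.3015)

w_1 = (1, 3, -1); ‖w_1‖ = 3.3166, so e_1 = (0.3015, 0.9045, -0.3015).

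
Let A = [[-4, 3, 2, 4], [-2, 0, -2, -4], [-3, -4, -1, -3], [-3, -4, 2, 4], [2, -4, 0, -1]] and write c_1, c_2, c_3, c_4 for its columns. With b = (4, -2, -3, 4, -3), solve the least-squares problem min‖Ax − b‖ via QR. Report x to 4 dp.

c_1 = (-4, -2, -3, -3, 2); ‖c_1‖ = 6.4807, so e_1 = (-0.6172, -0.3086, -0.4629, -0.4629, 0.3086).
e_1·c_2 = (-0.6172)·3 + (-0.3086)·0 + (-0.4629)·(-4) + (-0.4629)·(-4) + 0.3086·(-4) = 0.6172.
u_2 = c_2 − 0.6172·e_1 = (3.3810, 0.1905, -3.7143, -3.7143, -4.1905).
‖u_2‖ = 7.5246, so e_2 = (0.4493, 0.0253, -0.4936, -0.4936, -0.5569).
e_1·c_3 = (-0.6172)·2 + (-0.3086)·(-2) + (-0.4629)·(-1) + (-0.4629)·2 + 0.3086·0 = -1.0801; e_2·c_3 = 0.4493·2 + 0.0253·(-2) + (-0.4936)·(-1) + (-0.4936)·2 + (-0.5569)·0 = 0.3544.
u_3 = c_3 + 1.0801·e_1 − 0.3544·e_2 = (1.1741, -2.3423, -1.3251, 1.6749, 0.5307).
‖u_3‖ = 3.4217, so e_3 = (0.3431, -0.6846, -0.3873, 0.4895, 0.1551).
e_1·c_4 = (-0.6172)·4 + (-0.3086)·(-4) + (-0.4629)·(-3) + (-0.4629)·4 + 0.3086·(-1) = -2.0059; e_2·c_4 = 0.4493·4 + 0.0253·(-4) + (-0.4936)·(-3) + (-0.4936)·4 + (-0.5569)·(-1) = 1.7593; e_3·c_4 = 0.3431·4 + (-0.6846)·(-4) + (-0.3873)·(-3) + 0.4895·4 + 0.1551·(-1) = 7.0755.
u_4 = c_4 + 2.0059·e_1 − 1.7593·e_2 − 7.0755·e_3 = (-0.4564, 0.1800, -0.3201, 0.4763, -0.4986).
‖u_4‖ = 0.9048, so e_4 = (-0.5045, 0.1989, -0.3538, 0.5265, -0.5510).
Qᵀb = (-3.2404, 2.9238, 5.3962, 2.4046).
Back-substitute: x_4 = 2.4046/0.9048 = 2.6576.
x_3 = (5.3962 − 7.0755·2.6576)/3.4217 = -3.9185.
x_2 = (2.9238 − 0.3544·(-3.9185) − 1.7593·2.6576)/7.5246 = -0.0483.
x_1 = (-3.2404 − 0.6172·(-0.0483) + 1.0801·(-3.9185) + 2.0059·2.6576)/6.4807 = -0.3259.

x = (-0.3259, -0.0483, -3.9185, 2.6576)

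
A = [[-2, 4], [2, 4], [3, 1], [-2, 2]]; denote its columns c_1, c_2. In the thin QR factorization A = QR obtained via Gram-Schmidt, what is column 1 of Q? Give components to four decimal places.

q_1 = (-0.4364, 0.4364, 0.6547, -0.4364)

q_1 = c_1/‖c_1‖ = (-2, 2, 3, -2)/4.5826 = (-0.4364, 0.4364, 0.6547, -0.4364).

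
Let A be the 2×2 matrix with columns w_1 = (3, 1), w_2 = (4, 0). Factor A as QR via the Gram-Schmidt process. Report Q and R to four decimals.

q_1 = w_1/‖w_1‖ = (3, 1)/3.1623 = (0.9487, 0.3162).
r_{12} = q_1·w_2 = 3.7947.
u_2 = w_2 − 3.7947·q_1 = (0.4000, -1.2000).
‖u_2‖ = 1.2649, so q_2 = (0.3162, -0.9487).

Q = [[0.9487, 0.3162], [0.3162, -0.9487]], R = [[3.1623, 3.7947], [0.0000, 1.2649]]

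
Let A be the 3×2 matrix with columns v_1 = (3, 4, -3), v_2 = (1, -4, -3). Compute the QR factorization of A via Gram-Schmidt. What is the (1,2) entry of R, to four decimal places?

r_{12} = -0.6860

v_1 = (3, 4, -3); ‖v_1‖ = 5.8310, so q_1 = (0.5145, 0.6860, -0.5145).
r_{12} = q_1·v_2 = -0.6860.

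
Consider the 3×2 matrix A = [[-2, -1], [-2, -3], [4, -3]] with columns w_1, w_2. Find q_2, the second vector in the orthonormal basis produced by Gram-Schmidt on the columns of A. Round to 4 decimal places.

q_2 = (-0.3114, -0.7785, -0.5449)

w_1 = (-2, -2, 4); ‖w_1‖ = 4.8990, so q_1 = (-0.4082, -0.4082, 0.8165).
q_1·w_2 = (-0.4082)·(-1) + (-0.4082)·(-3) + 0.8165·(-3) = -0.8165.
u_2 = w_2 + 0.8165·q_1 = (-1.3333, -3.3333, -2.3333).
‖u_2‖ = 4.2817, so q_2 = (-0.3114, -0.7785, -0.5449).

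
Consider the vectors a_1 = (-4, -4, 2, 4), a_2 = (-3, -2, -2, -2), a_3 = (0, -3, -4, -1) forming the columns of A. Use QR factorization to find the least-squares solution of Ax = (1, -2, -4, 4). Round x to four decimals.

q_1 = a_1/‖a_1‖ = (-4, -4, 2, 4)/7.2111 = (-0.5547, -0.5547, 0.2774, 0.5547).
r_{12} = q_1·a_2 = 1.1094.
u_2 = a_2 − 1.1094·q_1 = (-2.3846, -1.3846, -2.3077, -2.6154).
‖u_2‖ = 4.4463, so q_2 = (-0.5363, -0.3114, -0.5190, -0.5882).
r_{13} = q_1·a_3 = 0.0000; r_{23} = q_2·a_3 = 3.5985.
u_3 = a_3 + 0.0000·q_1 − 3.5985·q_2 = (1.9300, -1.8794, -2.1323, 1.1167).
‖u_3‖ = 3.6126, so q_3 = (0.5342, -0.5202, -0.5902, 0.3091).
Qᵀb = (1.6641, -0.1903, 5.1722).
Back-substitute: x_3 = 5.1722/3.6126 = 1.4317.
x_2 = (-0.1903 − 3.5985·1.4317)/4.4463 = -1.2016.
x_1 = (1.6641 − 1.1094·(-1.2016) + 0.0000·1.4317)/7.2111 = 0.4156.

x = (0.4156, -1.2016, 1.4317)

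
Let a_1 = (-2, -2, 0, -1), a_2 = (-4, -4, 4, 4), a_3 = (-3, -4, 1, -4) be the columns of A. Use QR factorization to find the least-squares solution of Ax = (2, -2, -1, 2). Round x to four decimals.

x = (0.4921, 0.0714, -0.4048)

a_1 = (-2, -2, 0, -1); ‖a_1‖ = 3.0000, so e_1 = (-0.6667, -0.6667, 0.0000, -0.3333).
e_1·a_2 = (-0.6667)·(-4) + (-0.6667)·(-4) + 0.0000·4 + (-0.3333)·4 = 4.0000.
u_2 = a_2 − 4.0000·e_1 = (-1.3333, -1.3333, 4.0000, 5.3333).
‖u_2‖ = 6.9282, so e_2 = (-0.1925, -0.1925, 0.5774, 0.7698).
e_1·a_3 = (-0.6667)·(-3) + (-0.6667)·(-4) + 0.0000·1 + (-0.3333)·(-4) = 6.0000; e_2·a_3 = (-0.1925)·(-3) + (-0.1925)·(-4) + 0.5774·1 + 0.7698·(-4) = -1.1547.
u_3 = a_3 − 6.0000·e_1 + 1.1547·e_2 = (0.7778, -0.2222, 1.6667, -1.1111).
‖u_3‖ = 2.1602, so e_3 = (0.3600, -0.1029, 0.7715, -0.5143).
Qᵀb = (-0.6667, 0.9623, -0.8744).
Back-substitute: x_3 = -0.8744/2.1602 = -0.4048.
x_2 = (0.9623 + 1.1547·(-0.4048))/6.9282 = 0.0714.
x_1 = (-0.6667 − 4.0000·0.0714 − 6.0000·(-0.4048))/3.0000 = 0.4921.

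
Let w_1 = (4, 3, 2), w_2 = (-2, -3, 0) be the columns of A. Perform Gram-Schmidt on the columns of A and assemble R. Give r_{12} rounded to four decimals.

r_{12} = -3.1568

w_1 = (4, 3, 2); ‖w_1‖ = 5.3852, so e_1 = (0.7428, 0.5571, 0.3714).
r_{12} = e_1·w_2 = -3.1568.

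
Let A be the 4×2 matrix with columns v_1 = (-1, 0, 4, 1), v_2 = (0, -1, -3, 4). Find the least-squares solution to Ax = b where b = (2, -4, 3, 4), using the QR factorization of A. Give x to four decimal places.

v_1 = (-1, 0, 4, 1); ‖v_1‖ = 4.2426, so e_1 = (-0.2357, 0.0000, 0.9428, 0.2357).
e_1·v_2 = (-0.2357)·0 + 0.0000·(-1) + 0.9428·(-3) + 0.2357·4 = -1.8856.
u_2 = v_2 + 1.8856·e_1 = (-0.4444, -1.0000, -1.2222, 4.4444).
‖u_2‖ = 4.7376, so e_2 = (-0.0938, -0.2111, -0.2580, 0.9381).
Qᵀb = (3.2998, 3.6353).
Back-substitute: x_2 = 3.6353/4.7376 = 0.7673.
x_1 = (3.2998 + 1.8856·0.7673)/4.2426 = 1.1188.

x = (1.1188, 0.7673)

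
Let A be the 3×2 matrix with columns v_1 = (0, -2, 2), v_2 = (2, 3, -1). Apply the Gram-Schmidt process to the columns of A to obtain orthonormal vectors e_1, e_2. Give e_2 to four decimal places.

e_2 = (0.8165, 0.4082, 0.4082)

v_1 = (0, -2, 2); ‖v_1‖ = 2.8284, so e_1 = (0.0000, -0.7071, 0.7071).
e_1·v_2 = 0.0000·2 + (-0.7071)·3 + 0.7071·(-1) = -2.8284.
u_2 = v_2 + 2.8284·e_1 = (2.0000, 1.0000, 1.0000).
‖u_2‖ = 2.4495, so e_2 = (0.8165, 0.4082, 0.4082).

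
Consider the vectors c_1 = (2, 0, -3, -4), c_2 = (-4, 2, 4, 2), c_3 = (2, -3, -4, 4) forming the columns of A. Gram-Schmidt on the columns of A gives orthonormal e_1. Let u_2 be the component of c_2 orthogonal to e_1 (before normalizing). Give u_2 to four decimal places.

c_1 = (2, 0, -3, -4); ‖c_1‖ = 5.3852, so e_1 = (0.3714, 0.0000, -0.5571, -0.7428).
e_1·c_2 = 0.3714·(-4) + 0.0000·2 + (-0.5571)·4 + (-0.7428)·2 = -5.1995.
u_2 = c_2 + 5.1995·e_1 = (-2.0690, 2.0000, 1.1034, -1.8621).

u_2 = (-2.0690, 2.0000, 1.1034, -1.8621)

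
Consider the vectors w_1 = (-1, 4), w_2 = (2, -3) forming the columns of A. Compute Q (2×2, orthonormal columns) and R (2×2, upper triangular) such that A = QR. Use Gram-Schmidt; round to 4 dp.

Q = [[-0.2425, 0.9701], [0.9701, 0.2425]], R = [[4.1231, -3.3955], [0.0000, 1.2127]]

w_1 = (-1, 4); ‖w_1‖ = 4.1231, so q_1 = (-0.2425, 0.9701).
q_1·w_2 = (-0.2425)·2 + 0.9701·(-3) = -3.3955.
u_2 = w_2 + 3.3955·q_1 = (1.1765, 0.2941).
‖u_2‖ = 1.2127, so q_2 = (0.9701, 0.2425).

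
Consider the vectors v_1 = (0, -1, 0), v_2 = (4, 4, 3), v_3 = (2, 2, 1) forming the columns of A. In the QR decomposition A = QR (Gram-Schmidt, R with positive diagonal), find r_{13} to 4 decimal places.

r_{13} = -2.0000

q_1 = v_1/‖v_1‖ = (0, -1, 0)/1.0000 = (0.0000, -1.0000, 0.0000).
r_{13} = q_1·v_3 = -2.0000.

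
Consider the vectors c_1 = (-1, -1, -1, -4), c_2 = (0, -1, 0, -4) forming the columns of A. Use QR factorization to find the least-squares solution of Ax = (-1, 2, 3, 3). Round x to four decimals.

c_1 = (-1, -1, -1, -4); ‖c_1‖ = 4.3589, so e_1 = (-0.2294, -0.2294, -0.2294, -0.9177).
e_1·c_2 = (-0.2294)·0 + (-0.2294)·(-1) + (-0.2294)·0 + (-0.9177)·(-4) = 3.9001.
u_2 = c_2 − 3.9001·e_1 = (0.8947, -0.1053, 0.8947, -0.4211).
‖u_2‖ = 1.3377, so e_2 = (0.6689, -0.0787, 0.6689, -0.3148).
Qᵀb = (-3.6707, 0.2361).
Back-substitute: x_2 = 0.2361/1.3377 = 0.1765.
x_1 = (-3.6707 − 3.9001·0.1765)/4.3589 = -1.0000.

x = (-1.0000, 0.1765)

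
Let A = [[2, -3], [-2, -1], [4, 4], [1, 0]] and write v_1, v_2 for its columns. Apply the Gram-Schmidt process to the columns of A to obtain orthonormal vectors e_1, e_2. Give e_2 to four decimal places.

e_2 = (-0.8802, -0.0089, 0.4623, -0.1067)

e_1 = v_1/‖v_1‖ = (2, -2, 4, 1)/5.0000 = (0.4000, -0.4000, 0.8000, 0.2000).
r_{12} = e_1·v_2 = 2.4000.
u_2 = v_2 − 2.4000·e_1 = (-3.9600, -0.0400, 2.0800, -0.4800).
‖u_2‖ = 4.4989, so e_2 = (-0.8802, -0.0089, 0.4623, -0.1067).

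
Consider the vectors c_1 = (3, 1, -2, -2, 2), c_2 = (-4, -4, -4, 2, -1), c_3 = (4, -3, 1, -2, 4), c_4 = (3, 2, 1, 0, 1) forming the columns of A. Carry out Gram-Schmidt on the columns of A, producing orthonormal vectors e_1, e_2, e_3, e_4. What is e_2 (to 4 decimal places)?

e_2 = (-0.3149, -0.5066, -0.7941, 0.1095, 0.0411)

c_1 = (3, 1, -2, -2, 2); ‖c_1‖ = 4.6904, so e_1 = (0.6396, 0.2132, -0.4264, -0.4264, 0.4264).
e_1·c_2 = 0.6396·(-4) + 0.2132·(-4) + (-0.4264)·(-4) + (-0.4264)·2 + 0.4264·(-1) = -2.9848.
u_2 = c_2 + 2.9848·e_1 = (-2.0909, -3.3636, -5.2727, 0.7273, 0.2727).
‖u_2‖ = 6.6401, so e_2 = (-0.3149, -0.5066, -0.7941, 0.1095, 0.0411).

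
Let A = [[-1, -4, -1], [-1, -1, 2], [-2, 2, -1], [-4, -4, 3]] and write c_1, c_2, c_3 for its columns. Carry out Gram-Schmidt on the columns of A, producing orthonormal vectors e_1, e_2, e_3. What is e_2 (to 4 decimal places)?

e_2 = (-0.6606, -0.0465, 0.7258, -0.1861)

e_1 = c_1/‖c_1‖ = (-1, -1, -2, -4)/4.6904 = (-0.2132, -0.2132, -0.4264, -0.8528).
r_{12} = e_1·c_2 = 3.6244.
u_2 = c_2 − 3.6244·e_1 = (-3.2273, -0.2273, 3.5455, -0.9091).
‖u_2‖ = 4.8850, so e_2 = (-0.6606, -0.0465, 0.7258, -0.1861).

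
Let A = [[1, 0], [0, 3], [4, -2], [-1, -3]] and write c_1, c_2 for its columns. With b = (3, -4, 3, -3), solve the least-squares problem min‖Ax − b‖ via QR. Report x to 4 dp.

c_1 = (1, 0, 4, -1); ‖c_1‖ = 4.2426, so q_1 = (0.2357, 0.0000, 0.9428, -0.2357).
q_1·c_2 = 0.2357·0 + 0.0000·3 + 0.9428·(-2) + (-0.2357)·(-3) = -1.1785.
u_2 = c_2 + 1.1785·q_1 = (0.2778, 3.0000, -0.8889, -3.2778).
‖u_2‖ = 4.5399, so q_2 = (0.0612, 0.6608, -0.1958, -0.7220).
Qᵀb = (4.2426, -0.8811).
Back-substitute: x_2 = -0.8811/4.5399 = -0.1941.
x_1 = (4.2426 + 1.1785·(-0.1941))/4.2426 = 0.9461.

x = (0.9461, -0.1941)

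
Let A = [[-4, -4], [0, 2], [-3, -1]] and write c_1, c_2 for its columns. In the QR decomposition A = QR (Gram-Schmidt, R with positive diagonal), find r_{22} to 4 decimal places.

r_{22} = 2.5612

c_1 = (-4, 0, -3); ‖c_1‖ = 5.0000, so q_1 = (-0.8000, 0.0000, -0.6000).
q_1·c_2 = (-0.8000)·(-4) + 0.0000·2 + (-0.6000)·(-1) = 3.8000.
u_2 = c_2 − 3.8000·q_1 = (-0.9600, 2.0000, 1.2800).
r_{22} = ‖u_2‖ = 2.5612.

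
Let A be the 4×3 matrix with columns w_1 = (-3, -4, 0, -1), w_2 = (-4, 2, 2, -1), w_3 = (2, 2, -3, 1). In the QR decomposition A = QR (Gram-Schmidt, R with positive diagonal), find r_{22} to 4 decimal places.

r_{22} = 4.9029

w_1 = (-3, -4, 0, -1); ‖w_1‖ = 5.0990, so q_1 = (-0.5883, -0.7845, 0.0000, -0.1961).
q_1·w_2 = (-0.5883)·(-4) + (-0.7845)·2 + 0.0000·2 + (-0.1961)·(-1) = 0.9806.
u_2 = w_2 − 0.9806·q_1 = (-3.4231, 2.7692, 2.0000, -0.8077).
r_{22} = ‖u_2‖ = 4.9029.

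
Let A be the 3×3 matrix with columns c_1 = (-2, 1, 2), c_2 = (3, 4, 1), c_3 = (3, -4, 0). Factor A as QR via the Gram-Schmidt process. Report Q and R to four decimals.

e_1 = c_1/‖c_1‖ = (-2, 1, 2)/3.0000 = (-0.6667, 0.3333, 0.6667).
r_{12} = e_1·c_2 = 0.0000.
u_2 = c_2 + 0.0000·e_1 = (3.0000, 4.0000, 1.0000).
‖u_2‖ = 5.0990, so e_2 = (0.5883, 0.7845, 0.1961).
r_{13} = e_1·c_3 = -3.3333; r_{23} = e_2·c_3 = -1.3728.
u_3 = c_3 + 3.3333·e_1 + 1.3728·e_2 = (1.5855, -1.8120, 2.4915).
‖u_3‖ = 3.4647, so e_3 = (0.4576, -0.5230, 0.7191).

Q = [[-0.6667, 0.5883, 0.4576], [0.3333, 0.7845, -0.5230], [0.6667, 0.1961, 0.7191]], R = [[3.0000, 0.0000, -3.3333], [0.0000, 5.0990, -1.3728], [0.0000, 0.0000, 3.4647]]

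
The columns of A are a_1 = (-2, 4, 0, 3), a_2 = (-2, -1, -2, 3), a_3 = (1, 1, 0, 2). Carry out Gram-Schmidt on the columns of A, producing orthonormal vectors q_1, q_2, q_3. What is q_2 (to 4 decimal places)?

a_1 = (-2, 4, 0, 3); ‖a_1‖ = 5.3852, so q_1 = (-0.3714, 0.7428, 0.0000, 0.5571).
q_1·a_2 = (-0.3714)·(-2) + 0.7428·(-1) + 0.0000·(-2) + 0.5571·3 = 1.6713.
u_2 = a_2 − 1.6713·q_1 = (-1.3793, -2.2414, -2.0000, 2.0690).
‖u_2‖ = 3.8996, so q_2 = (-0.3537, -0.5748, -0.5129, 0.5306).

q_2 = (-0.3537, -0.5748, -0.5129, 0.5306)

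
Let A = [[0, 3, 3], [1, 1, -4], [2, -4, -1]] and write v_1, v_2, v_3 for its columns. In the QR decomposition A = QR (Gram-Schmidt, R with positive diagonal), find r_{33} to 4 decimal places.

r_{33} = 4.3333

v_1 = (0, 1, 2); ‖v_1‖ = 2.2361, so e_1 = (0.0000, 0.4472, 0.8944).
e_1·v_2 = 0.0000·3 + 0.4472·1 + 0.8944·(-4) = -3.1305.
u_2 = v_2 + 3.1305·e_1 = (3.0000, 2.4000, -1.2000).
‖u_2‖ = 4.0249, so e_2 = (0.7454, 0.5963, -0.2981).
e_1·v_3 = 0.0000·3 + 0.4472·(-4) + 0.8944·(-1) = -2.6833; e_2·v_3 = 0.7454·3 + 0.5963·(-4) + (-0.2981)·(-1) = 0.1491.
u_3 = v_3 + 2.6833·e_1 − 0.1491·e_2 = (2.8889, -2.8889, 1.4444).
r_{33} = ‖u_3‖ = 4.3333.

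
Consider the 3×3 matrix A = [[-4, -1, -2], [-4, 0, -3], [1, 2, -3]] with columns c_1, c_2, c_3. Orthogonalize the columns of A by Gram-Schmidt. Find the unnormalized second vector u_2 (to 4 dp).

c_1 = (-4, -4, 1); ‖c_1‖ = 5.7446, so q_1 = (-0.6963, -0.6963, 0.1741).
q_1·c_2 = (-0.6963)·(-1) + (-0.6963)·0 + 0.1741·2 = 1.0445.
u_2 = c_2 − 1.0445·q_1 = (-0.2727, 0.7273, 1.8182).

u_2 = (-0.2727, 0.7273, 1.8182)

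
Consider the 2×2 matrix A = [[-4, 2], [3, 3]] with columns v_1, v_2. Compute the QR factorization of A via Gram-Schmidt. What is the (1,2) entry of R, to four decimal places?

r_{12} = 0.2000

q_1 = v_1/‖v_1‖ = (-4, 3)/5.0000 = (-0.8000, 0.6000).
r_{12} = q_1·v_2 = 0.2000.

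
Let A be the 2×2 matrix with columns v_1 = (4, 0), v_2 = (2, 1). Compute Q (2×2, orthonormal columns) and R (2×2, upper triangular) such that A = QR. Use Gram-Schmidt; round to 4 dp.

Q = [[1.0000, 0.0000], [0.0000, 1.0000]], R = [[4.0000, 2.0000], [0.0000, 1.0000]]

q_1 = v_1/‖v_1‖ = (4, 0)/4.0000 = (1.0000, 0.0000).
r_{12} = q_1·v_2 = 2.0000.
u_2 = v_2 − 2.0000·q_1 = (0.0000, 1.0000).
‖u_2‖ = 1.0000, so q_2 = (0.0000, 1.0000).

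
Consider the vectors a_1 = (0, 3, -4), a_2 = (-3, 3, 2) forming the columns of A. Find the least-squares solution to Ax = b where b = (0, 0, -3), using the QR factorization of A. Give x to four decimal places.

x = (0.4918, -0.2951)

a_1 = (0, 3, -4); ‖a_1‖ = 5.0000, so q_1 = (0.0000, 0.6000, -0.8000).
q_1·a_2 = 0.0000·(-3) + 0.6000·3 + (-0.8000)·2 = 0.2000.
u_2 = a_2 − 0.2000·q_1 = (-3.0000, 2.8800, 2.1600).
‖u_2‖ = 4.6861, so q_2 = (-0.6402, 0.6146, 0.4609).
Qᵀb = (2.4000, -1.3828).
Back-substitute: x_2 = -1.3828/4.6861 = -0.2951.
x_1 = (2.4000 − 0.2000·(-0.2951))/5.0000 = 0.4918.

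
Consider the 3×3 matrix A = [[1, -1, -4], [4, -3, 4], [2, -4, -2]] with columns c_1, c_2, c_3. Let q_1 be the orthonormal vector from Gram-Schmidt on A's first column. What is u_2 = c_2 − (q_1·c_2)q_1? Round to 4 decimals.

c_1 = (1, 4, 2); ‖c_1‖ = 4.5826, so q_1 = (0.2182, 0.8729, 0.4364).
q_1·c_2 = 0.2182·(-1) + 0.8729·(-3) + 0.4364·(-4) = -4.5826.
u_2 = c_2 + 4.5826·q_1 = (0.0000, 1.0000, -2.0000).

u_2 = (0.0000, 1.0000, -2.0000)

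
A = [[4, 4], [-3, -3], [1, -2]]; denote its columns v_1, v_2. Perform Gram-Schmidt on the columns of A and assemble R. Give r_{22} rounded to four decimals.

r_{22} = 2.9417

v_1 = (4, -3, 1); ‖v_1‖ = 5.0990, so e_1 = (0.7845, -0.5883, 0.1961).
e_1·v_2 = 0.7845·4 + (-0.5883)·(-3) + 0.1961·(-2) = 4.5107.
u_2 = v_2 − 4.5107·e_1 = (0.4615, -0.3462, -2.8846).
r_{22} = ‖u_2‖ = 2.9417.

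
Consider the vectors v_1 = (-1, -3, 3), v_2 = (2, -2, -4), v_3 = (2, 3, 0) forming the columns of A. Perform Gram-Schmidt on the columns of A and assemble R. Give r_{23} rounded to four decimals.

r_{23} = -1.4600

q_1 = v_1/‖v_1‖ = (-1, -3, 3)/4.3589 = (-0.2294, -0.6882, 0.6882).
r_{12} = q_1·v_2 = -1.8353.
u_2 = v_2 + 1.8353·q_1 = (1.5789, -3.2632, -2.7368).
‖u_2‖ = 4.5422, so q_2 = (0.3476, -0.7184, -0.6025).
r_{23} = q_2·v_3 = -1.4600.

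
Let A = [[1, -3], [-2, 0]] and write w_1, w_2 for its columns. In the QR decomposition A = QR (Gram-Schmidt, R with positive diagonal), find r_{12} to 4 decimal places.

e_1 = w_1/‖w_1‖ = (1, -2)/2.2361 = (0.4472, -0.8944).
r_{12} = e_1·w_2 = -1.3416.

r_{12} = -1.3416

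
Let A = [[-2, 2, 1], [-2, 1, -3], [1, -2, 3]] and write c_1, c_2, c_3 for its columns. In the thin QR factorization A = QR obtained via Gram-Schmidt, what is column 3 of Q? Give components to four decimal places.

e_3 = (0.7276, -0.4851, 0.4851)

c_1 = (-2, -2, 1); ‖c_1‖ = 3.0000, so e_1 = (-0.6667, -0.6667, 0.3333).
e_1·c_2 = (-0.6667)·2 + (-0.6667)·1 + 0.3333·(-2) = -2.6667.
u_2 = c_2 + 2.6667·e_1 = (0.2222, -0.7778, -1.1111).
‖u_2‖ = 1.3744, so e_2 = (0.1617, -0.5659, -0.8085).
e_1·c_3 = (-0.6667)·1 + (-0.6667)·(-3) + 0.3333·3 = 2.3333; e_2·c_3 = 0.1617·1 + (-0.5659)·(-3) + (-0.8085)·3 = -0.5659.
u_3 = c_3 − 2.3333·e_1 + 0.5659·e_2 = (2.6471, -1.7647, 1.7647).
‖u_3‖ = 3.6380, so e_3 = (0.7276, -0.4851, 0.4851).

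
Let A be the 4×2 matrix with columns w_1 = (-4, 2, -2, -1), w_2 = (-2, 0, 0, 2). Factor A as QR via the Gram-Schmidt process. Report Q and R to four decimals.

Q = [[-0.8000, -0.4061], [0.4000, -0.1874], [-0.4000, 0.1874], [-0.2000, 0.8746]], R = [[5.0000, 1.2000], [0.0000, 2.5612]]

e_1 = w_1/‖w_1‖ = (-4, 2, -2, -1)/5.0000 = (-0.8000, 0.4000, -0.4000, -0.2000).
r_{12} = e_1·w_2 = 1.2000.
u_2 = w_2 − 1.2000·e_1 = (-1.0400, -0.4800, 0.4800, 2.2400).
‖u_2‖ = 2.5612, so e_2 = (-0.4061, -0.1874, 0.1874, 0.8746).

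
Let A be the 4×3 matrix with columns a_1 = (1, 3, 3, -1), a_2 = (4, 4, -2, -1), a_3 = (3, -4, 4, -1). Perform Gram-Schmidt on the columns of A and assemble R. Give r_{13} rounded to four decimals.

r_{13} = 0.8944

a_1 = (1, 3, 3, -1); ‖a_1‖ = 4.4721, so q_1 = (0.2236, 0.6708, 0.6708, -0.2236).
r_{13} = q_1·a_3 = 0.8944.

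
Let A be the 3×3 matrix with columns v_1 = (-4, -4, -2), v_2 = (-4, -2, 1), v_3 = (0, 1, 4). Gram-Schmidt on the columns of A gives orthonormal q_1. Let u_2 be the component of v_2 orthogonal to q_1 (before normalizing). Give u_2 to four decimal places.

v_1 = (-4, -4, -2); ‖v_1‖ = 6.0000, so q_1 = (-0.6667, -0.6667, -0.3333).
q_1·v_2 = (-0.6667)·(-4) + (-0.6667)·(-2) + (-0.3333)·1 = 3.6667.
u_2 = v_2 − 3.6667·q_1 = (-1.5556, 0.4444, 2.2222).

u_2 = (-1.5556, 0.4444, 2.2222)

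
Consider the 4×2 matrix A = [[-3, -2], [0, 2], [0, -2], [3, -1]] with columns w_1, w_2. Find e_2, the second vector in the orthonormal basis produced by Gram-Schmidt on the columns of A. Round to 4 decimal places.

e_1 = w_1/‖w_1‖ = (-3, 0, 0, 3)/4.2426 = (-0.7071, 0.0000, 0.0000, 0.7071).
r_{12} = e_1·w_2 = 0.7071.
u_2 = w_2 − 0.7071·e_1 = (-1.5000, 2.0000, -2.0000, -1.5000).
‖u_2‖ = 3.5355, so e_2 = (-0.4243, 0.5657, -0.5657, -0.4243).

e_2 = (-0.4243, 0.5657, -0.5657, -0.4243)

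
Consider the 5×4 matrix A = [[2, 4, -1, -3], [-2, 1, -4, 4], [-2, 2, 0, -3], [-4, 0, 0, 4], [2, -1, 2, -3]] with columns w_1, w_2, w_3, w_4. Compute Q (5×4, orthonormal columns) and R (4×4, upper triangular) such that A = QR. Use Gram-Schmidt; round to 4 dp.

q_1 = w_1/‖w_1‖ = (2, -2, -2, -4, 2)/5.6569 = (0.3536, -0.3536, -0.3536, -0.7071, 0.3536).
r_{12} = q_1·w_2 = 0.0000.
u_2 = w_2 + 0.0000·q_1 = (4.0000, 1.0000, 2.0000, 0.0000, -1.0000).
‖u_2‖ = 4.6904, so q_2 = (0.8528, 0.2132, 0.4264, 0.0000, -0.2132).
r_{13} = q_1·w_3 = 1.7678; r_{23} = q_2·w_3 = -2.1320.
u_3 = w_3 − 1.7678·q_1 + 2.1320·q_2 = (0.1932, -2.9205, 1.5341, 1.2500, 0.9205).
‖u_3‖ = 3.6510, so q_3 = (0.0529, -0.7999, 0.4202, 0.3424, 0.2521).
r_{14} = q_1·w_4 = -5.3033; r_{24} = q_2·w_4 = -2.3452; r_{34} = q_3·w_4 = -4.0058.
u_4 = w_4 + 5.3033·q_1 + 2.3452·q_2 + 4.0058·q_3 = (1.0870, -0.5793, -2.1918, 1.6215, -0.6151).
‖u_4‖ = 3.0543, so q_4 = (0.3559, -0.1897, -0.7176, 0.5309, -0.2014).

Q = [[0.3536, 0.8528, 0.0529, 0.3559], [-0.3536, 0.2132, -0.7999, -0.1897], [-0.3536, 0.4264, 0.4202, -0.7176], [-0.7071, 0.0000, 0.3424, 0.5309], [0.3536, -0.2132, 0.2521, -0.2014]], R = [[5.6569, 0.0000, 1.7678, -5.3033], [0.0000, 4.6904, -2.1320, -2.3452], [0.0000, 0.0000, 3.6510, -4.0058], [0.0000, 0.0000, 0.0000, 3.0543]]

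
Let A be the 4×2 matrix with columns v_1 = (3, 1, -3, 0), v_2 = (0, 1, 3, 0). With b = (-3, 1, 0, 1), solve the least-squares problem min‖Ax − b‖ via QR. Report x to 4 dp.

x = (-0.5714, -0.3571)

e_1 = v_1/‖v_1‖ = (3, 1, -3, 0)/4.3589 = (0.6882, 0.2294, -0.6882, 0.0000).
r_{12} = e_1·v_2 = -1.8353.
u_2 = v_2 + 1.8353·e_1 = (1.2632, 1.4211, 1.7368, 0.0000).
‖u_2‖ = 2.5752, so e_2 = (0.4905, 0.5518, 0.6745, 0.0000).
Qᵀb = (-1.8353, -0.9197).
Back-substitute: x_2 = -0.9197/2.5752 = -0.3571.
x_1 = (-1.8353 + 1.8353·(-0.3571))/4.3589 = -0.5714.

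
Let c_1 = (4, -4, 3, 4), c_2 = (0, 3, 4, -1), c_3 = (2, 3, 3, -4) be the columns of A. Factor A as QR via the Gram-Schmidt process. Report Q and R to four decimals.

Q = [[0.5298, 0.0553, 0.6940], [-0.5298, 0.5362, -0.0923], [0.3974, 0.8302, -0.1072], [0.5298, -0.1418, -0.7059]], R = [[7.5498, -0.5298, -1.4570], [0.0000, 5.0714, 4.7774], [0.0000, 0.0000, 3.6130]]

c_1 = (4, -4, 3, 4); ‖c_1‖ = 7.5498, so q_1 = (0.5298, -0.5298, 0.3974, 0.5298).
q_1·c_2 = 0.5298·0 + (-0.5298)·3 + 0.3974·4 + 0.5298·(-1) = -0.5298.
u_2 = c_2 + 0.5298·q_1 = (0.2807, 2.7193, 4.2105, -0.7193).
‖u_2‖ = 5.0714, so q_2 = (0.0553, 0.5362, 0.8302, -0.1418).
q_1·c_3 = 0.5298·2 + (-0.5298)·3 + 0.3974·3 + 0.5298·(-4) = -1.4570; q_2·c_3 = 0.0553·2 + 0.5362·3 + 0.8302·3 + (-0.1418)·(-4) = 4.7774.
u_3 = c_3 + 1.4570·q_1 − 4.7774·q_2 = (2.5075, -0.3336, -0.3874, -2.5505).
‖u_3‖ = 3.6130, so q_3 = (0.6940, -0.0923, -0.1072, -0.7059).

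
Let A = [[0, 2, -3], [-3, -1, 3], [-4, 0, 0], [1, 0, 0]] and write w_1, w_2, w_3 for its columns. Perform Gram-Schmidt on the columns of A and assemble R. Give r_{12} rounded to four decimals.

e_1 = w_1/‖w_1‖ = (0, -3, -4, 1)/5.0990 = (0.0000, -0.5883, -0.7845, 0.1961).
r_{12} = e_1·w_2 = 0.5883.

r_{12} = 0.5883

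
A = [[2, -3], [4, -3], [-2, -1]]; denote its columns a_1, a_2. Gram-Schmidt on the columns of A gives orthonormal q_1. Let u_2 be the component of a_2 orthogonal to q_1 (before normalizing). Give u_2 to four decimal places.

u_2 = (-1.6667, -0.3333, -2.3333)

a_1 = (2, 4, -2); ‖a_1‖ = 4.8990, so q_1 = (0.4082, 0.8165, -0.4082).
q_1·a_2 = 0.4082·(-3) + 0.8165·(-3) + (-0.4082)·(-1) = -3.2660.
u_2 = a_2 + 3.2660·q_1 = (-1.6667, -0.3333, -2.3333).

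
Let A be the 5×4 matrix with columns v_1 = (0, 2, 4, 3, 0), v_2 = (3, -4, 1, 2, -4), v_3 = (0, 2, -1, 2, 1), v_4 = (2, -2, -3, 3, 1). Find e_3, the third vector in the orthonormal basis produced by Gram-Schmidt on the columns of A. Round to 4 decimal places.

v_1 = (0, 2, 4, 3, 0); ‖v_1‖ = 5.3852, so e_1 = (0.0000, 0.3714, 0.7428, 0.5571, 0.0000).
e_1·v_2 = 0.0000·3 + 0.3714·(-4) + 0.7428·1 + 0.5571·2 + 0.0000·(-4) = 0.3714.
u_2 = v_2 − 0.3714·e_1 = (3.0000, -4.1379, 0.7241, 1.7931, -4.0000).
‖u_2‖ = 6.7722, so e_2 = (0.4430, -0.6110, 0.1069, 0.2648, -0.5907).
e_1·v_3 = 0.0000·0 + 0.3714·2 + 0.7428·(-1) + 0.5571·2 + 0.0000·1 = 1.1142; e_2·v_3 = 0.4430·0 + (-0.6110)·2 + 0.1069·(-1) + 0.2648·2 + (-0.5907)·1 = -1.3901.
u_3 = v_3 − 1.1142·e_1 + 1.3901·e_2 = (0.6158, 0.7368, -1.6789, 1.7474, 0.1789).
‖u_3‖ = 2.6127, so e_3 = (0.2357, 0.2820, -0.6426, 0.6688, 0.0685).

e_3 = (0.2357, 0.2820, -0.6426, 0.6688, 0.0685)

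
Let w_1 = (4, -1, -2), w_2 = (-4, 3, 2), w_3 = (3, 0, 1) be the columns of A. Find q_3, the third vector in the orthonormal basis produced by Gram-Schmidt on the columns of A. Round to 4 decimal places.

q_3 = (0.4472, 0.0000, 0.8944)

w_1 = (4, -1, -2); ‖w_1‖ = 4.5826, so q_1 = (0.8729, -0.2182, -0.4364).
q_1·w_2 = 0.8729·(-4) + (-0.2182)·3 + (-0.4364)·2 = -5.0190.
u_2 = w_2 + 5.0190·q_1 = (0.3810, 1.9048, -0.1905).
‖u_2‖ = 1.9518, so q_2 = (0.1952, 0.9759, -0.0976).
q_1·w_3 = 0.8729·3 + (-0.2182)·0 + (-0.4364)·1 = 2.1822; q_2·w_3 = 0.1952·3 + 0.9759·0 + (-0.0976)·1 = 0.4880.
u_3 = w_3 − 2.1822·q_1 − 0.4880·q_2 = (1.0000, 0.0000, 2.0000).
‖u_3‖ = 2.2361, so q_3 = (0.4472, 0.0000, 0.8944).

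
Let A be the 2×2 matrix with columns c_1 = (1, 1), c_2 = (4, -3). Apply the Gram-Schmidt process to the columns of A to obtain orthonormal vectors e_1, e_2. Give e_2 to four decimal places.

e_2 = (0.7071, -0.7071)

e_1 = c_1/‖c_1‖ = (1, 1)/1.4142 = (0.7071, 0.7071).
r_{12} = e_1·c_2 = 0.7071.
u_2 = c_2 − 0.7071·e_1 = (3.5000, -3.5000).
‖u_2‖ = 4.9497, so e_2 = (0.7071, -0.7071).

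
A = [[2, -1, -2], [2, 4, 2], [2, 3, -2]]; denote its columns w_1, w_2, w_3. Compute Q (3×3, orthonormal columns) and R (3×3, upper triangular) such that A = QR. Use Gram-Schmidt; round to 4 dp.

w_1 = (2, 2, 2); ‖w_1‖ = 3.4641, so e_1 = (0.5774, 0.5774, 0.5774).
e_1·w_2 = 0.5774·(-1) + 0.5774·4 + 0.5774·3 = 3.4641.
u_2 = w_2 − 3.4641·e_1 = (-3.0000, 2.0000, 1.0000).
‖u_2‖ = 3.7417, so e_2 = (-0.8018, 0.5345, 0.2673).
e_1·w_3 = 0.5774·(-2) + 0.5774·2 + 0.5774·(-2) = -1.1547; e_2·w_3 = (-0.8018)·(-2) + 0.5345·2 + 0.2673·(-2) = 2.1381.
u_3 = w_3 + 1.1547·e_1 − 2.1381·e_2 = (0.3810, 1.5238, -1.9048).
‖u_3‖ = 2.4689, so e_3 = (0.1543, 0.6172, -0.7715).

Q = [[0.5774, -0.8018, 0.1543], [0.5774, 0.5345, 0.6172], [0.5774, 0.2673, -0.7715]], R = [[3.4641, 3.4641, -1.1547], [0.0000, 3.7417, 2.1381], [0.0000, 0.0000, 2.4689]]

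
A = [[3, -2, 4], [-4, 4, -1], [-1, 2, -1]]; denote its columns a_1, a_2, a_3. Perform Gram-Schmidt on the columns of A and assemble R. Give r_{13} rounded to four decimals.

q_1 = a_1/‖a_1‖ = (3, -4, -1)/5.0990 = (0.5883, -0.7845, -0.1961).
r_{13} = q_1·a_3 = 3.3340.

r_{13} = 3.3340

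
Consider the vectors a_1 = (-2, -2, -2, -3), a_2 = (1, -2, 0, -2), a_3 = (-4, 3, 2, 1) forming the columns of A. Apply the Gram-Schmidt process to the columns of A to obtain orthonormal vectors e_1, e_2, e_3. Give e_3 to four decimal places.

e_1 = a_1/‖a_1‖ = (-2, -2, -2, -3)/4.5826 = (-0.4364, -0.4364, -0.4364, -0.6547).
r_{12} = e_1·a_2 = 1.7457.
u_2 = a_2 − 1.7457·e_1 = (1.7619, -1.2381, 0.7619, -0.8571).
‖u_2‖ = 2.4398, so e_2 = (0.7222, -0.5075, 0.3123, -0.3513).
r_{13} = e_1·a_3 = -1.0911; r_{23} = e_2·a_3 = -4.1378.
u_3 = a_3 + 1.0911·e_1 + 4.1378·e_2 = (-1.4880, 0.4240, 2.8160, -1.1680).
‖u_3‖ = 3.4188, so e_3 = (-0.4352, 0.1240, 0.8237, -0.3416).

e_3 = (-0.4352, 0.1240, 0.8237, -0.3416)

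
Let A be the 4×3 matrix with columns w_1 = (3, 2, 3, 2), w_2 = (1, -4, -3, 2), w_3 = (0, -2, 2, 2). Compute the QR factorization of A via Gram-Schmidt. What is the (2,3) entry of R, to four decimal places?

r_{23} = 1.6245

w_1 = (3, 2, 3, 2); ‖w_1‖ = 5.0990, so q_1 = (0.5883, 0.3922, 0.5883, 0.3922).
q_1·w_2 = 0.5883·1 + 0.3922·(-4) + 0.5883·(-3) + 0.3922·2 = -1.9612.
u_2 = w_2 + 1.9612·q_1 = (2.1538, -3.2308, -1.8462, 2.7692).
‖u_2‖ = 5.1141, so q_2 = (0.4212, -0.6317, -0.3610, 0.5415).
r_{23} = q_2·w_3 = 1.6245.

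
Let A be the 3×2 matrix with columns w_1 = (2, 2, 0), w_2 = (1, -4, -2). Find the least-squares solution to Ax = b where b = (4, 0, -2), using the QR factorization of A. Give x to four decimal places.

e_1 = w_1/‖w_1‖ = (2, 2, 0)/2.8284 = (0.7071, 0.7071, 0.0000).
r_{12} = e_1·w_2 = -2.1213.
u_2 = w_2 + 2.1213·e_1 = (2.5000, -2.5000, -2.0000).
‖u_2‖ = 4.0620, so e_2 = (0.6155, -0.6155, -0.4924).
Qᵀb = (2.8284, 3.4466).
Back-substitute: x_2 = 3.4466/4.0620 = 0.8485.
x_1 = (2.8284 + 2.1213·0.8485)/2.8284 = 1.6364.

x = (1.6364, 0.8485)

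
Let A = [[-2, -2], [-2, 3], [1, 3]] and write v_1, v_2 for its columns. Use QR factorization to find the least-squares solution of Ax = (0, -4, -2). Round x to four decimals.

x = (0.7614, -0.8528)

e_1 = v_1/‖v_1‖ = (-2, -2, 1)/3.0000 = (-0.6667, -0.6667, 0.3333).
r_{12} = e_1·v_2 = 0.3333.
u_2 = v_2 − 0.3333·e_1 = (-1.7778, 3.2222, 2.8889).
‖u_2‖ = 4.6786, so e_2 = (-0.3800, 0.6887, 0.6175).
Qᵀb = (2.0000, -3.9898).
Back-substitute: x_2 = -3.9898/4.6786 = -0.8528.
x_1 = (2.0000 − 0.3333·(-0.8528))/3.0000 = 0.7614.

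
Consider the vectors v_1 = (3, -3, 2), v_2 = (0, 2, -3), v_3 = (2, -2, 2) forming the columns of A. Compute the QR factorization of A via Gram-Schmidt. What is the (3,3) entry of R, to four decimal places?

r_{33} = 0.3357

v_1 = (3, -3, 2); ‖v_1‖ = 4.6904, so e_1 = (0.6396, -0.6396, 0.4264).
e_1·v_2 = 0.6396·0 + (-0.6396)·2 + 0.4264·(-3) = -2.5584.
u_2 = v_2 + 2.5584·e_1 = (1.6364, 0.3636, -1.9091).
‖u_2‖ = 2.5406, so e_2 = (0.6441, 0.1431, -0.7514).
e_1·v_3 = 0.6396·2 + (-0.6396)·(-2) + 0.4264·2 = 3.4112; e_2·v_3 = 0.6441·2 + 0.1431·(-2) + (-0.7514)·2 = -0.5010.
u_3 = v_3 − 3.4112·e_1 + 0.5010·e_2 = (0.1408, 0.2535, 0.1690).
r_{33} = ‖u_3‖ = 0.3357.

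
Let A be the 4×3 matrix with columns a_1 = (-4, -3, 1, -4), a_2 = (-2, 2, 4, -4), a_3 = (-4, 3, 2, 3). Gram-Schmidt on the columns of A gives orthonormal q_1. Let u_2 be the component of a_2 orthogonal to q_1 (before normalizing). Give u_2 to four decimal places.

a_1 = (-4, -3, 1, -4); ‖a_1‖ = 6.4807, so q_1 = (-0.6172, -0.4629, 0.1543, -0.6172).
q_1·a_2 = (-0.6172)·(-2) + (-0.4629)·2 + 0.1543·4 + (-0.6172)·(-4) = 3.3947.
u_2 = a_2 − 3.3947·q_1 = (0.0952, 3.5714, 3.4762, -1.9048).

u_2 = (0.0952, 3.5714, 3.4762, -1.9048)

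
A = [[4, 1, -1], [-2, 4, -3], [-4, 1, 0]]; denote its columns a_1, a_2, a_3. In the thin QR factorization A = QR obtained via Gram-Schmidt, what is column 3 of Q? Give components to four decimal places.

e_3 = (0.5793, -0.3310, 0.7448)

e_1 = a_1/‖a_1‖ = (4, -2, -4)/6.0000 = (0.6667, -0.3333, -0.6667).
r_{12} = e_1·a_2 = -1.3333.
u_2 = a_2 + 1.3333·e_1 = (1.8889, 3.5556, 0.1111).
‖u_2‖ = 4.0277, so e_2 = (0.4690, 0.8828, 0.0276).
r_{13} = e_1·a_3 = 0.3333; r_{23} = e_2·a_3 = -3.1173.
u_3 = a_3 − 0.3333·e_1 + 3.1173·e_2 = (0.2397, -0.1370, 0.3082).
‖u_3‖ = 0.4138, so e_3 = (0.5793, -0.3310, 0.7448).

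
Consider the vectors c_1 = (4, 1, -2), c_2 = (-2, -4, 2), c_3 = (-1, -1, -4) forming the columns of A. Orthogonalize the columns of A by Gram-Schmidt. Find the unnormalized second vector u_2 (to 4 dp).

u_2 = (1.0476, -3.2381, 0.4762)

c_1 = (4, 1, -2); ‖c_1‖ = 4.5826, so q_1 = (0.8729, 0.2182, -0.4364).
q_1·c_2 = 0.8729·(-2) + 0.2182·(-4) + (-0.4364)·2 = -3.4915.
u_2 = c_2 + 3.4915·q_1 = (1.0476, -3.2381, 0.4762).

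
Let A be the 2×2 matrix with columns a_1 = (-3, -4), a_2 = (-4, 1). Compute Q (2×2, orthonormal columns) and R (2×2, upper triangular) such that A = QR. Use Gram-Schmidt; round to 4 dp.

a_1 = (-3, -4); ‖a_1‖ = 5.0000, so q_1 = (-0.6000, -0.8000).
q_1·a_2 = (-0.6000)·(-4) + (-0.8000)·1 = 1.6000.
u_2 = a_2 − 1.6000·q_1 = (-3.0400, 2.2800).
‖u_2‖ = 3.8000, so q_2 = (-0.8000, 0.6000).

Q = [[-0.6000, -0.8000], [-0.8000, 0.6000]], R = [[5.0000, 1.6000], [0.0000, 3.8000]]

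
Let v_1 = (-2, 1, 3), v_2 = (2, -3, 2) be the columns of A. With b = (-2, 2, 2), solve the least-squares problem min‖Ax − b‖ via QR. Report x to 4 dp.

x = (0.8354, -0.3038)

e_1 = v_1/‖v_1‖ = (-2, 1, 3)/3.7417 = (-0.5345, 0.2673, 0.8018).
r_{12} = e_1·v_2 = -0.2673.
u_2 = v_2 + 0.2673·e_1 = (1.8571, -2.9286, 2.2143).
‖u_2‖ = 4.1144, so e_2 = (0.4514, -0.7118, 0.5382).
Qᵀb = (3.2071, -1.2500).
Back-substitute: x_2 = -1.2500/4.1144 = -0.3038.
x_1 = (3.2071 + 0.2673·(-0.3038))/3.7417 = 0.8354.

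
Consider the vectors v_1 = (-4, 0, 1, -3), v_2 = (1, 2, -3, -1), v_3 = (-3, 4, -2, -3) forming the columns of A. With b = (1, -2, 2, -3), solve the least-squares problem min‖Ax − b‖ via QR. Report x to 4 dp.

x = (1.3706, 1.1469, -1.2657)

v_1 = (-4, 0, 1, -3); ‖v_1‖ = 5.0990, so e_1 = (-0.7845, 0.0000, 0.1961, -0.5883).
e_1·v_2 = (-0.7845)·1 + 0.0000·2 + 0.1961·(-3) + (-0.5883)·(-1) = -0.7845.
u_2 = v_2 + 0.7845·e_1 = (0.3846, 2.0000, -2.8462, -1.4615).
‖u_2‖ = 3.7927, so e_2 = (0.1014, 0.5273, -0.7504, -0.3854).
e_1·v_3 = (-0.7845)·(-3) + 0.0000·4 + 0.1961·(-2) + (-0.5883)·(-3) = 3.7262; e_2·v_3 = 0.1014·(-3) + 0.5273·4 + (-0.7504)·(-2) + (-0.3854)·(-3) = 4.4620.
u_3 = v_3 − 3.7262·e_1 − 4.4620·e_2 = (-0.5294, 1.6471, 0.6176, 0.9118).
‖u_3‖ = 2.0508, so e_3 = (-0.2581, 0.8031, 0.3012, 0.4446).
Qᵀb = (1.3728, -1.2980, -2.5958).
Back-substitute: x_3 = -2.5958/2.0508 = -1.2657.
x_2 = (-1.2980 − 4.4620·(-1.2657))/3.7927 = 1.1469.
x_1 = (1.3728 + 0.7845·1.1469 − 3.7262·(-1.2657))/5.0990 = 1.3706.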